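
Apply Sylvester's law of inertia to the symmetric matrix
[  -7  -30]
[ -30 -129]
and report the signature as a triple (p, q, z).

Answer: (0, 2, 0)

Derivation:
step 0: pivot -7 → sign −
step 1: pivot -3/7 → sign −
signature = (0, 2, 0)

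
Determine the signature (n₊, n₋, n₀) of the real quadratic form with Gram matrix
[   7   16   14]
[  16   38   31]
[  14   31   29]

Answer: (3, 0, 0)

Derivation:
step 0: pivot 7 → sign +
step 1: pivot 10/7 → sign +
step 2: pivot 3/10 → sign +
signature = (3, 0, 0)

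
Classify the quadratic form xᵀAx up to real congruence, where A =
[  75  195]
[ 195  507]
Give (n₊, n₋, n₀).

Answer: (1, 0, 1)

Derivation:
step 0: pivot 75 → sign +
step 1: row/col 1 already zero → sign 0
signature = (1, 0, 1)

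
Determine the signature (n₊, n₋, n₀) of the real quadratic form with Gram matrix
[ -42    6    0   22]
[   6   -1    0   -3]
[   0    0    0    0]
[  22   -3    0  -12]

step 0: pivot -42 → sign −
step 1: pivot -1/7 → sign −
step 2: pivot -1/3 → sign −
step 3: row/col 3 already zero → sign 0
signature = (0, 3, 1)

Answer: (0, 3, 1)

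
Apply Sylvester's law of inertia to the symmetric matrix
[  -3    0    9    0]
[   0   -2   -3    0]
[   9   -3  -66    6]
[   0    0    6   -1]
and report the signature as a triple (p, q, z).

Answer: (1, 3, 0)

Derivation:
step 0: pivot -3 → sign −
step 1: pivot -2 → sign −
step 2: pivot -69/2 → sign −
step 3: pivot 1/23 → sign +
signature = (1, 3, 0)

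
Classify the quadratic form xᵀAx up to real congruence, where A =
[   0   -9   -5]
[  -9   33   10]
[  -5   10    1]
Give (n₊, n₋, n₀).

step 0: pivot 33 → sign +
step 1: pivot -27/11 → sign −
step 2: pivot 2/27 → sign +
signature = (2, 1, 0)

Answer: (2, 1, 0)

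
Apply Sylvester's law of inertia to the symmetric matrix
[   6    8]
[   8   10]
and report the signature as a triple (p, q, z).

Answer: (1, 1, 0)

Derivation:
step 0: pivot 6 → sign +
step 1: pivot -2/3 → sign −
signature = (1, 1, 0)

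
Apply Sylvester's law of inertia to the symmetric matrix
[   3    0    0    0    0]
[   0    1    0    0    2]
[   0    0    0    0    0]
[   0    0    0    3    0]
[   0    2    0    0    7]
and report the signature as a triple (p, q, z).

step 0: pivot 3 → sign +
step 1: pivot 1 → sign +
step 2: pivot 3 → sign +
step 3: pivot 3 → sign +
step 4: row/col 4 already zero → sign 0
signature = (4, 0, 1)

Answer: (4, 0, 1)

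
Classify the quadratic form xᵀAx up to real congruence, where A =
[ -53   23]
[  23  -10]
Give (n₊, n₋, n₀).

step 0: pivot -53 → sign −
step 1: pivot -1/53 → sign −
signature = (0, 2, 0)

Answer: (0, 2, 0)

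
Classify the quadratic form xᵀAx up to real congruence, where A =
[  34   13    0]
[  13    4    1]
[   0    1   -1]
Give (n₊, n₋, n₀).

step 0: pivot 34 → sign +
step 1: pivot -33/34 → sign −
step 2: pivot 1/33 → sign +
signature = (2, 1, 0)

Answer: (2, 1, 0)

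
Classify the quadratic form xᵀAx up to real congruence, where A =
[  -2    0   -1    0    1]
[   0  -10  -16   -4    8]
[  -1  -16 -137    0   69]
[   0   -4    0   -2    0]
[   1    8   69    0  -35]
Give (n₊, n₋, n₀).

step 0: pivot -2 → sign −
step 1: pivot -10 → sign −
step 2: pivot -1109/10 → sign −
step 3: pivot -34/1109 → sign −
step 4: pivot -2/17 → sign −
signature = (0, 5, 0)

Answer: (0, 5, 0)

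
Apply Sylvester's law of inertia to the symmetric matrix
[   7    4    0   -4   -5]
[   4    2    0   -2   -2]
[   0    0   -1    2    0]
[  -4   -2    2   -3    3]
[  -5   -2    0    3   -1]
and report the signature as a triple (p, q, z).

Answer: (1, 4, 0)

Derivation:
step 0: pivot 7 → sign +
step 1: pivot -2/7 → sign −
step 2: pivot -1 → sign −
step 3: pivot -1 → sign −
step 4: pivot -1 → sign −
signature = (1, 4, 0)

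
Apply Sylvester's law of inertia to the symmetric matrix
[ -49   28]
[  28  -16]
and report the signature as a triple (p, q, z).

step 0: pivot -49 → sign −
step 1: row/col 1 already zero → sign 0
signature = (0, 1, 1)

Answer: (0, 1, 1)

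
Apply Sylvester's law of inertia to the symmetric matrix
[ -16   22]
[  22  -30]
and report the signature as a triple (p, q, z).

step 0: pivot -16 → sign −
step 1: pivot 1/4 → sign +
signature = (1, 1, 0)

Answer: (1, 1, 0)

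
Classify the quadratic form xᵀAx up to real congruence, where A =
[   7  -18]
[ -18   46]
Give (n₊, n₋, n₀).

step 0: pivot 7 → sign +
step 1: pivot -2/7 → sign −
signature = (1, 1, 0)

Answer: (1, 1, 0)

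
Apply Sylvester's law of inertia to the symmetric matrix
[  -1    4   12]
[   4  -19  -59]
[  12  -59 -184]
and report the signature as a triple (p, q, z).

Answer: (1, 2, 0)

Derivation:
step 0: pivot -1 → sign −
step 1: pivot -3 → sign −
step 2: pivot 1/3 → sign +
signature = (1, 2, 0)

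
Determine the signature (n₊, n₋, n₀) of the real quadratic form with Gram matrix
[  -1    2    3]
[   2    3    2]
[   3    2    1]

Answer: (2, 1, 0)

Derivation:
step 0: pivot -1 → sign −
step 1: pivot 7 → sign +
step 2: pivot 6/7 → sign +
signature = (2, 1, 0)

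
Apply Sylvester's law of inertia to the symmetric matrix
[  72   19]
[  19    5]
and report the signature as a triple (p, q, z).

step 0: pivot 72 → sign +
step 1: pivot -1/72 → sign −
signature = (1, 1, 0)

Answer: (1, 1, 0)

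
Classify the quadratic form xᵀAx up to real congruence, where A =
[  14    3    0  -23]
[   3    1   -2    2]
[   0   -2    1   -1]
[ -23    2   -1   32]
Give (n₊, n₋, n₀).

step 0: pivot 14 → sign +
step 1: pivot 5/14 → sign +
step 2: pivot -51/5 → sign −
step 3: pivot -2/17 → sign −
signature = (2, 2, 0)

Answer: (2, 2, 0)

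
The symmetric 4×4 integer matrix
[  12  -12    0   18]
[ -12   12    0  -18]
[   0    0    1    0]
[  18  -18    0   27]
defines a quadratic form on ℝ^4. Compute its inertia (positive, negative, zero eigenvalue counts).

Answer: (2, 0, 2)

Derivation:
step 0: pivot 12 → sign +
step 1: pivot 1 → sign +
step 2: row/col 2 already zero → sign 0
step 3: row/col 3 already zero → sign 0
signature = (2, 0, 2)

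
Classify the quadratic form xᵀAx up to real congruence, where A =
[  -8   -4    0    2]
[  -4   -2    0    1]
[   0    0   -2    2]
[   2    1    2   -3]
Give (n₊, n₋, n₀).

Answer: (0, 3, 1)

Derivation:
step 0: pivot -8 → sign −
step 1: pivot -2 → sign −
step 2: pivot -1/2 → sign −
step 3: row/col 3 already zero → sign 0
signature = (0, 3, 1)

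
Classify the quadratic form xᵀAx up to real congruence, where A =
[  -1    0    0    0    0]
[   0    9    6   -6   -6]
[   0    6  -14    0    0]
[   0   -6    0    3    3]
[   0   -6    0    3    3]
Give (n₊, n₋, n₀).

step 0: pivot -1 → sign −
step 1: pivot 9 → sign +
step 2: pivot -18 → sign −
step 3: pivot -1/9 → sign −
step 4: row/col 4 already zero → sign 0
signature = (1, 3, 1)

Answer: (1, 3, 1)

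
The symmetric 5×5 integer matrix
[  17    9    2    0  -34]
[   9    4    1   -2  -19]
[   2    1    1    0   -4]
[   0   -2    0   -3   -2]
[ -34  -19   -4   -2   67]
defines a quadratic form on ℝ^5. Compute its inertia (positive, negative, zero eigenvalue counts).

Answer: (4, 1, 0)

Derivation:
step 0: pivot 17 → sign +
step 1: pivot -13/17 → sign −
step 2: pivot 10/13 → sign +
step 3: pivot 11/5 → sign +
step 4: pivot 3/22 → sign +
signature = (4, 1, 0)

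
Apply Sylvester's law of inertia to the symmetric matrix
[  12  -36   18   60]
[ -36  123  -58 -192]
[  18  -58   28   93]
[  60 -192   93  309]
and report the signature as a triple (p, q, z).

Answer: (2, 1, 1)

Derivation:
step 0: pivot 12 → sign +
step 1: pivot 15 → sign +
step 2: pivot -1/15 → sign −
step 3: row/col 3 already zero → sign 0
signature = (2, 1, 1)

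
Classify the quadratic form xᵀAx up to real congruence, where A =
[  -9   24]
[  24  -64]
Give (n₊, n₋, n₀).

Answer: (0, 1, 1)

Derivation:
step 0: pivot -9 → sign −
step 1: row/col 1 already zero → sign 0
signature = (0, 1, 1)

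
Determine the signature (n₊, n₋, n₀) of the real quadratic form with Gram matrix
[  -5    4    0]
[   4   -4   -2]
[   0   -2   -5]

step 0: pivot -5 → sign −
step 1: pivot -4/5 → sign −
step 2: row/col 2 already zero → sign 0
signature = (0, 2, 1)

Answer: (0, 2, 1)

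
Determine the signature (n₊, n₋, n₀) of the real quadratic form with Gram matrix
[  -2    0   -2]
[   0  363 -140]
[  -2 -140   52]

Answer: (2, 1, 0)

Derivation:
step 0: pivot -2 → sign −
step 1: pivot 363 → sign +
step 2: pivot 2/363 → sign +
signature = (2, 1, 0)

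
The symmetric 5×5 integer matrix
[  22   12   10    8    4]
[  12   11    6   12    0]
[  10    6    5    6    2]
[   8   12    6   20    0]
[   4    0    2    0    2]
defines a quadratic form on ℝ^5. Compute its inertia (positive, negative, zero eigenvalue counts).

step 0: pivot 22 → sign +
step 1: pivot 49/11 → sign +
step 2: pivot 19/49 → sign +
step 3: pivot -24/19 → sign −
step 4: row/col 4 already zero → sign 0
signature = (3, 1, 1)

Answer: (3, 1, 1)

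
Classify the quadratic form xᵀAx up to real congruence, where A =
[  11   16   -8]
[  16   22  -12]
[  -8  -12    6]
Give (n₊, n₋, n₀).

step 0: pivot 11 → sign +
step 1: pivot -14/11 → sign −
step 2: pivot 2/7 → sign +
signature = (2, 1, 0)

Answer: (2, 1, 0)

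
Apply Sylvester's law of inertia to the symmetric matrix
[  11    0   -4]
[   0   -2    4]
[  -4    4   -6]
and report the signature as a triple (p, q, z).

step 0: pivot 11 → sign +
step 1: pivot -2 → sign −
step 2: pivot 6/11 → sign +
signature = (2, 1, 0)

Answer: (2, 1, 0)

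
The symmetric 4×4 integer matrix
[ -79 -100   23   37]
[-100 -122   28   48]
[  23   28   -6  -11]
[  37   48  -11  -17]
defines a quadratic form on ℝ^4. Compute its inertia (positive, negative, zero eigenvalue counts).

step 0: pivot -79 → sign −
step 1: pivot 362/79 → sign +
step 2: pivot 77/181 → sign +
step 3: pivot 2/77 → sign +
signature = (3, 1, 0)

Answer: (3, 1, 0)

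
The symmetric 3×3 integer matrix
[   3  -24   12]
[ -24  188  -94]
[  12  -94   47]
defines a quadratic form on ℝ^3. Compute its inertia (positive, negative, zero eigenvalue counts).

Answer: (1, 1, 1)

Derivation:
step 0: pivot 3 → sign +
step 1: pivot -4 → sign −
step 2: row/col 2 already zero → sign 0
signature = (1, 1, 1)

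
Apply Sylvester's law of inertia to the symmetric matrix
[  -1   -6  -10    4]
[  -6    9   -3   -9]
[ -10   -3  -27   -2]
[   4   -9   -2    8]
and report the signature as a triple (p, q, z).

step 0: pivot -1 → sign −
step 1: pivot 45 → sign +
step 2: pivot 4/5 → sign +
step 3: pivot -1/4 → sign −
signature = (2, 2, 0)

Answer: (2, 2, 0)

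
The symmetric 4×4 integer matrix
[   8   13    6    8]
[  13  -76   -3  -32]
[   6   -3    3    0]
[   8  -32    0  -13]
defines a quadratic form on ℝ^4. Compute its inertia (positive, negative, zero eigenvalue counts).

step 0: pivot 8 → sign +
step 1: pivot -777/8 → sign −
step 2: pivot 45/259 → sign +
step 3: pivot -1/5 → sign −
signature = (2, 2, 0)

Answer: (2, 2, 0)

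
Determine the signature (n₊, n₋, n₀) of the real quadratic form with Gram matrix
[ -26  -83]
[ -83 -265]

Answer: (0, 2, 0)

Derivation:
step 0: pivot -26 → sign −
step 1: pivot -1/26 → sign −
signature = (0, 2, 0)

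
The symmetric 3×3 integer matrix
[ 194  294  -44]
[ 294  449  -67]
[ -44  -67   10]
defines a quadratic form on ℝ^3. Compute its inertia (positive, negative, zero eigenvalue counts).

Answer: (2, 1, 0)

Derivation:
step 0: pivot 194 → sign +
step 1: pivot 335/97 → sign +
step 2: pivot -3/335 → sign −
signature = (2, 1, 0)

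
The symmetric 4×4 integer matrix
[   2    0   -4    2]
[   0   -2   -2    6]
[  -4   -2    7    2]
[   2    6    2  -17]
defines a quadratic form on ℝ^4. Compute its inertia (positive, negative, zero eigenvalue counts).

Answer: (2, 2, 0)

Derivation:
step 0: pivot 2 → sign +
step 1: pivot -2 → sign −
step 2: pivot 1 → sign +
step 3: pivot -1 → sign −
signature = (2, 2, 0)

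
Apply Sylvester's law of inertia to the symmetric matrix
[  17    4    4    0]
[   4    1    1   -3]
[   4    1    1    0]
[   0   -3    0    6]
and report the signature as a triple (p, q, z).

Answer: (3, 1, 0)

Derivation:
step 0: pivot 17 → sign +
step 1: pivot 1/17 → sign +
step 2: pivot -147 → sign −
step 3: pivot 3/49 → sign +
signature = (3, 1, 0)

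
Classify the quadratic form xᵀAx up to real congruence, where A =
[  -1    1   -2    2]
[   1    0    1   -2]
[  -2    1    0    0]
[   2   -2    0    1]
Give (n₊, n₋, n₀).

Answer: (2, 2, 0)

Derivation:
step 0: pivot -1 → sign −
step 1: pivot 1 → sign +
step 2: pivot 3 → sign +
step 3: pivot -1/3 → sign −
signature = (2, 2, 0)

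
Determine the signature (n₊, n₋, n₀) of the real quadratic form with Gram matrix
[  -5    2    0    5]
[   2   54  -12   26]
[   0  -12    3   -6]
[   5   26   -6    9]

step 0: pivot -5 → sign −
step 1: pivot 274/5 → sign +
step 2: pivot 51/137 → sign +
step 3: pivot -6/17 → sign −
signature = (2, 2, 0)

Answer: (2, 2, 0)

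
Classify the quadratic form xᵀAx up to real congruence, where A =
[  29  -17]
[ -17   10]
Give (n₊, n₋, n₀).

Answer: (2, 0, 0)

Derivation:
step 0: pivot 29 → sign +
step 1: pivot 1/29 → sign +
signature = (2, 0, 0)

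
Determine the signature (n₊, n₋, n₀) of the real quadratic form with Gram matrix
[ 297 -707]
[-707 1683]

Answer: (2, 0, 0)

Derivation:
step 0: pivot 297 → sign +
step 1: pivot 2/297 → sign +
signature = (2, 0, 0)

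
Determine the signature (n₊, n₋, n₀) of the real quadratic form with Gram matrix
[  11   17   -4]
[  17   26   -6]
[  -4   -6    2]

step 0: pivot 11 → sign +
step 1: pivot -3/11 → sign −
step 2: pivot 2/3 → sign +
signature = (2, 1, 0)

Answer: (2, 1, 0)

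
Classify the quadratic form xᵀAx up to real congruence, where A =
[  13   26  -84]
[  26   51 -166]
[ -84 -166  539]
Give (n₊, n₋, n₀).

Answer: (2, 1, 0)

Derivation:
step 0: pivot 13 → sign +
step 1: pivot -1 → sign −
step 2: pivot 3/13 → sign +
signature = (2, 1, 0)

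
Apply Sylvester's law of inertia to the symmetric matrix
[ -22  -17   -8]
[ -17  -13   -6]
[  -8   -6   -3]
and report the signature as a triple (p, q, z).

step 0: pivot -22 → sign −
step 1: pivot 3/22 → sign +
step 2: pivot -1/3 → sign −
signature = (1, 2, 0)

Answer: (1, 2, 0)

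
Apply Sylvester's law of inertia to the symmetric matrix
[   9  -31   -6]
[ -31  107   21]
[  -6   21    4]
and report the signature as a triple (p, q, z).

step 0: pivot 9 → sign +
step 1: pivot 2/9 → sign +
step 2: pivot -1/2 → sign −
signature = (2, 1, 0)

Answer: (2, 1, 0)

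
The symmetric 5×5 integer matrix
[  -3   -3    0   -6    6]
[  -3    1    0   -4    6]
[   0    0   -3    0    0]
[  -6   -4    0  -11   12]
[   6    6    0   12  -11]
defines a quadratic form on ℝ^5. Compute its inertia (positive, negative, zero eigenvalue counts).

step 0: pivot -3 → sign −
step 1: pivot 4 → sign +
step 2: pivot -3 → sign −
step 3: pivot 1 → sign +
step 4: row/col 4 already zero → sign 0
signature = (2, 2, 1)

Answer: (2, 2, 1)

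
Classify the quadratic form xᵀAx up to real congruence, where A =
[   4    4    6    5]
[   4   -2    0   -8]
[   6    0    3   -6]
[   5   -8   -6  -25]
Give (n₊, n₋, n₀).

step 0: pivot 4 → sign +
step 1: pivot -6 → sign −
step 2: pivot -37/12 → sign −
step 3: pivot 3/37 → sign +
signature = (2, 2, 0)

Answer: (2, 2, 0)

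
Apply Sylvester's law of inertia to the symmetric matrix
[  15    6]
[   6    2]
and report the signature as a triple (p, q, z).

Answer: (1, 1, 0)

Derivation:
step 0: pivot 15 → sign +
step 1: pivot -2/5 → sign −
signature = (1, 1, 0)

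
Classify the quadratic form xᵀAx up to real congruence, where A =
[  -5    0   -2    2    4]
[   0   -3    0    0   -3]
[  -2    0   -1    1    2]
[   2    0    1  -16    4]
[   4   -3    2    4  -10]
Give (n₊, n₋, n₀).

step 0: pivot -5 → sign −
step 1: pivot -3 → sign −
step 2: pivot -1/5 → sign −
step 3: pivot -15 → sign −
step 4: pivot -3/5 → sign −
signature = (0, 5, 0)

Answer: (0, 5, 0)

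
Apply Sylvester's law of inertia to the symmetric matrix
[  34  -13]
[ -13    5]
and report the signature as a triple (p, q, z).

Answer: (2, 0, 0)

Derivation:
step 0: pivot 34 → sign +
step 1: pivot 1/34 → sign +
signature = (2, 0, 0)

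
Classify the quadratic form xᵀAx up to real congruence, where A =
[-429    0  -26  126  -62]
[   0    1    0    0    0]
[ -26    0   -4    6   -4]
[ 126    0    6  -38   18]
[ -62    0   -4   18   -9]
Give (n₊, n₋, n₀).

step 0: pivot -429 → sign −
step 1: pivot 1 → sign +
step 2: pivot -80/33 → sign −
step 3: pivot 29/260 → sign +
step 4: pivot -1/29 → sign −
signature = (2, 3, 0)

Answer: (2, 3, 0)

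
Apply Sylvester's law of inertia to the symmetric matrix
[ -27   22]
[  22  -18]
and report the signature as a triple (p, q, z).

step 0: pivot -27 → sign −
step 1: pivot -2/27 → sign −
signature = (0, 2, 0)

Answer: (0, 2, 0)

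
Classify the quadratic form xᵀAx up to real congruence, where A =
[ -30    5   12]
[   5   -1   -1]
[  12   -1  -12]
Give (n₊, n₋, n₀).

Answer: (0, 3, 0)

Derivation:
step 0: pivot -30 → sign −
step 1: pivot -1/6 → sign −
step 2: pivot -6/5 → sign −
signature = (0, 3, 0)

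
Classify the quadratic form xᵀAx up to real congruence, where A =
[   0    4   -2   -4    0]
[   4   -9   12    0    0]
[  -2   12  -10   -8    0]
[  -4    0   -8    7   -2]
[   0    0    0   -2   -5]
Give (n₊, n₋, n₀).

Answer: (1, 4, 0)

Derivation:
step 0: pivot -9 → sign −
step 1: pivot 16/9 → sign +
step 2: pivot -1/4 → sign −
step 3: pivot -1 → sign −
step 4: pivot -1 → sign −
signature = (1, 4, 0)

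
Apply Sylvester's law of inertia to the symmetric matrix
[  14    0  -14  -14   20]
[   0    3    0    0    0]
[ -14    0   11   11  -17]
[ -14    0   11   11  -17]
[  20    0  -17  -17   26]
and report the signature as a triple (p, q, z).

Answer: (3, 1, 1)

Derivation:
step 0: pivot 14 → sign +
step 1: pivot 3 → sign +
step 2: pivot -3 → sign −
step 3: pivot 3/7 → sign +
step 4: row/col 4 already zero → sign 0
signature = (3, 1, 1)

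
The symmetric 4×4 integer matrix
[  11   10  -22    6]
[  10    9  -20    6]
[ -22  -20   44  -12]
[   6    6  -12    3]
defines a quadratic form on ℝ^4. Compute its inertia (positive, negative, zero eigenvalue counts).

step 0: pivot 11 → sign +
step 1: pivot -1/11 → sign −
step 2: pivot 3 → sign +
step 3: row/col 3 already zero → sign 0
signature = (2, 1, 1)

Answer: (2, 1, 1)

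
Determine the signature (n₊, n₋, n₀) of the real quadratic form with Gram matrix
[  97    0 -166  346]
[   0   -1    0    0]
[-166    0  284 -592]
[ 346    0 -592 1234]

step 0: pivot 97 → sign +
step 1: pivot -1 → sign −
step 2: pivot -8/97 → sign −
step 3: row/col 3 already zero → sign 0
signature = (1, 2, 1)

Answer: (1, 2, 1)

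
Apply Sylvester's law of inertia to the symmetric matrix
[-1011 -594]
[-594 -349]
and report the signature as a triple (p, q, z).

step 0: pivot -1011 → sign −
step 1: pivot -1/337 → sign −
signature = (0, 2, 0)

Answer: (0, 2, 0)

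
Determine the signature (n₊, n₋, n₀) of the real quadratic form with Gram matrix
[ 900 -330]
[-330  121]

Answer: (1, 0, 1)

Derivation:
step 0: pivot 900 → sign +
step 1: row/col 1 already zero → sign 0
signature = (1, 0, 1)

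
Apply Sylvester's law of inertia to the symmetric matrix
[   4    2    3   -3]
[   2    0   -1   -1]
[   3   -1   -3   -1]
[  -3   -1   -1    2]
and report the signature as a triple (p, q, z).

step 0: pivot 4 → sign +
step 1: pivot -1 → sign −
step 2: pivot 1 → sign +
step 3: row/col 3 already zero → sign 0
signature = (2, 1, 1)

Answer: (2, 1, 1)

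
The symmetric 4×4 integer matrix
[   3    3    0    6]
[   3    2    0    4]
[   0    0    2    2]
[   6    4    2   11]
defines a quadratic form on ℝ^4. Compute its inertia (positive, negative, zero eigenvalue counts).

Answer: (3, 1, 0)

Derivation:
step 0: pivot 3 → sign +
step 1: pivot -1 → sign −
step 2: pivot 2 → sign +
step 3: pivot 1 → sign +
signature = (3, 1, 0)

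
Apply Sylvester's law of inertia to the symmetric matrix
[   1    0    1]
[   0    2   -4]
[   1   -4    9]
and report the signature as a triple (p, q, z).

Answer: (2, 0, 1)

Derivation:
step 0: pivot 1 → sign +
step 1: pivot 2 → sign +
step 2: row/col 2 already zero → sign 0
signature = (2, 0, 1)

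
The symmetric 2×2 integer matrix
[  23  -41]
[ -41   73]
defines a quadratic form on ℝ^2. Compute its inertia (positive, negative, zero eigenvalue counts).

Answer: (1, 1, 0)

Derivation:
step 0: pivot 23 → sign +
step 1: pivot -2/23 → sign −
signature = (1, 1, 0)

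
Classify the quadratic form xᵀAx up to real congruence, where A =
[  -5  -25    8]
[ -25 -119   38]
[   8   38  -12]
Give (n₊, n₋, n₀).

step 0: pivot -5 → sign −
step 1: pivot 6 → sign +
step 2: pivot 2/15 → sign +
signature = (2, 1, 0)

Answer: (2, 1, 0)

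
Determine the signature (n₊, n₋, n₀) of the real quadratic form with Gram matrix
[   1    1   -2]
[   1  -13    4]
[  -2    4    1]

step 0: pivot 1 → sign +
step 1: pivot -14 → sign −
step 2: pivot -3/7 → sign −
signature = (1, 2, 0)

Answer: (1, 2, 0)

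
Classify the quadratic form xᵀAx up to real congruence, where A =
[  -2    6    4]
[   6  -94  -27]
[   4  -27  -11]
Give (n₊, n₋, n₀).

step 0: pivot -2 → sign −
step 1: pivot -76 → sign −
step 2: pivot -3/76 → sign −
signature = (0, 3, 0)

Answer: (0, 3, 0)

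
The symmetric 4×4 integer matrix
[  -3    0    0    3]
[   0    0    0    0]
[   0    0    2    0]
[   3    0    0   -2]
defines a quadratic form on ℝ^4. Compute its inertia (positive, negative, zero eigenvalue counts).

step 0: pivot -3 → sign −
step 1: pivot 2 → sign +
step 2: pivot 1 → sign +
step 3: row/col 3 already zero → sign 0
signature = (2, 1, 1)

Answer: (2, 1, 1)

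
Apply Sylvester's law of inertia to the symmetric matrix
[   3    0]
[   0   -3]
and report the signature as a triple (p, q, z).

step 0: pivot 3 → sign +
step 1: pivot -3 → sign −
signature = (1, 1, 0)

Answer: (1, 1, 0)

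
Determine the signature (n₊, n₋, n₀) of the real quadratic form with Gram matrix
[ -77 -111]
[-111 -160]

step 0: pivot -77 → sign −
step 1: pivot 1/77 → sign +
signature = (1, 1, 0)

Answer: (1, 1, 0)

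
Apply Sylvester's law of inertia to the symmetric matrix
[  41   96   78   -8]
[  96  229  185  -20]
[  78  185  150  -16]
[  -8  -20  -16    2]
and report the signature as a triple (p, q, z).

Answer: (4, 0, 0)

Derivation:
step 0: pivot 41 → sign +
step 1: pivot 173/41 → sign +
step 2: pivot 49/173 → sign +
step 3: pivot 2/49 → sign +
signature = (4, 0, 0)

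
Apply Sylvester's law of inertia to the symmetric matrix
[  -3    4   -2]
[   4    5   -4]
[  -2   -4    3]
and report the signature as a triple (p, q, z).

Answer: (2, 1, 0)

Derivation:
step 0: pivot -3 → sign −
step 1: pivot 31/3 → sign +
step 2: pivot 1/31 → sign +
signature = (2, 1, 0)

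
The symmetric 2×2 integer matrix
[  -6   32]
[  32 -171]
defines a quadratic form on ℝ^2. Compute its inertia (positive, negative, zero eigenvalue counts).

step 0: pivot -6 → sign −
step 1: pivot -1/3 → sign −
signature = (0, 2, 0)

Answer: (0, 2, 0)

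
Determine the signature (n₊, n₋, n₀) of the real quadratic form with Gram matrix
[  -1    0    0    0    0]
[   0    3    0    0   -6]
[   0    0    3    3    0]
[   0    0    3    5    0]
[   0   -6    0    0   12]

step 0: pivot -1 → sign −
step 1: pivot 3 → sign +
step 2: pivot 3 → sign +
step 3: pivot 2 → sign +
step 4: row/col 4 already zero → sign 0
signature = (3, 1, 1)

Answer: (3, 1, 1)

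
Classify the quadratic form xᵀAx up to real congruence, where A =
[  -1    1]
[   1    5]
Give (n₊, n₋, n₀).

step 0: pivot -1 → sign −
step 1: pivot 6 → sign +
signature = (1, 1, 0)

Answer: (1, 1, 0)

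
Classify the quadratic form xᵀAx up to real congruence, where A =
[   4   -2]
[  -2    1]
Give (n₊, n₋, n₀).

Answer: (1, 0, 1)

Derivation:
step 0: pivot 4 → sign +
step 1: row/col 1 already zero → sign 0
signature = (1, 0, 1)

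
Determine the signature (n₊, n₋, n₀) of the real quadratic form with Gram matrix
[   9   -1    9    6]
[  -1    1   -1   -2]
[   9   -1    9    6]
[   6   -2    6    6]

Answer: (2, 0, 2)

Derivation:
step 0: pivot 9 → sign +
step 1: pivot 8/9 → sign +
step 2: row/col 2 already zero → sign 0
step 3: row/col 3 already zero → sign 0
signature = (2, 0, 2)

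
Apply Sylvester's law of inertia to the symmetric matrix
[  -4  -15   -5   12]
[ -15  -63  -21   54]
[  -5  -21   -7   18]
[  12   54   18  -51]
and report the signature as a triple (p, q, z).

Answer: (0, 3, 1)

Derivation:
step 0: pivot -4 → sign −
step 1: pivot -27/4 → sign −
step 2: pivot -3 → sign −
step 3: row/col 3 already zero → sign 0
signature = (0, 3, 1)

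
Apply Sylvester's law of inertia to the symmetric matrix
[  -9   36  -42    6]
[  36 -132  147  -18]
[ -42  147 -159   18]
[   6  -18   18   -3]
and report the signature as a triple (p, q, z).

Answer: (2, 2, 0)

Derivation:
step 0: pivot -9 → sign −
step 1: pivot 12 → sign +
step 2: pivot 1/4 → sign +
step 3: pivot -3 → sign −
signature = (2, 2, 0)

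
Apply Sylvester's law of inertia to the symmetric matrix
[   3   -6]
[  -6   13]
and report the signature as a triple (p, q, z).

step 0: pivot 3 → sign +
step 1: pivot 1 → sign +
signature = (2, 0, 0)

Answer: (2, 0, 0)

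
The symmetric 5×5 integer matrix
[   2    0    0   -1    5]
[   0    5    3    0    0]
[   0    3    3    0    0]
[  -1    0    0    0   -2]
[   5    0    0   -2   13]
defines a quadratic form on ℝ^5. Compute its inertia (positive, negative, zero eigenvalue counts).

Answer: (4, 1, 0)

Derivation:
step 0: pivot 2 → sign +
step 1: pivot 5 → sign +
step 2: pivot 6/5 → sign +
step 3: pivot -1/2 → sign −
step 4: pivot 1 → sign +
signature = (4, 1, 0)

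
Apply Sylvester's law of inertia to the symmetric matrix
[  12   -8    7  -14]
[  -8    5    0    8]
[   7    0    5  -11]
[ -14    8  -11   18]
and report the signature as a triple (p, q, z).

step 0: pivot 12 → sign +
step 1: pivot -1/3 → sign −
step 2: pivot 265/4 → sign +
step 3: pivot 6/265 → sign +
signature = (3, 1, 0)

Answer: (3, 1, 0)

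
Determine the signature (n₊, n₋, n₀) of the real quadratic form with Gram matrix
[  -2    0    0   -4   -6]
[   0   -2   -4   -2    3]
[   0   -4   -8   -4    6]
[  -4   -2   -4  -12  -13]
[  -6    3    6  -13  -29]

Answer: (1, 3, 1)

Derivation:
step 0: pivot -2 → sign −
step 1: pivot -2 → sign −
step 2: pivot -2 → sign −
step 3: pivot 3/2 → sign +
step 4: row/col 4 already zero → sign 0
signature = (1, 3, 1)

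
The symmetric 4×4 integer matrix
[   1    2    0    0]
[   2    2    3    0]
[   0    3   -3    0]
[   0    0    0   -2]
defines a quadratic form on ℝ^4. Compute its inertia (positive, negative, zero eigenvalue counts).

step 0: pivot 1 → sign +
step 1: pivot -2 → sign −
step 2: pivot 3/2 → sign +
step 3: pivot -2 → sign −
signature = (2, 2, 0)

Answer: (2, 2, 0)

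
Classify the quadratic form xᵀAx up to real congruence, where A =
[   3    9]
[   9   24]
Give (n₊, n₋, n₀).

step 0: pivot 3 → sign +
step 1: pivot -3 → sign −
signature = (1, 1, 0)

Answer: (1, 1, 0)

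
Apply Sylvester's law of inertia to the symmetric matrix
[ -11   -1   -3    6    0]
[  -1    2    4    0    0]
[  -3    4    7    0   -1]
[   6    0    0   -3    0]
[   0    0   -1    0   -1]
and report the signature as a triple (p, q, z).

step 0: pivot -11 → sign −
step 1: pivot 23/11 → sign +
step 2: pivot -21/23 → sign −
step 3: pivot 3/7 → sign +
step 4: pivot -2/3 → sign −
signature = (2, 3, 0)

Answer: (2, 3, 0)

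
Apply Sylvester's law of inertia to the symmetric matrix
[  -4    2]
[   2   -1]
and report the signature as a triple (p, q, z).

Answer: (0, 1, 1)

Derivation:
step 0: pivot -4 → sign −
step 1: row/col 1 already zero → sign 0
signature = (0, 1, 1)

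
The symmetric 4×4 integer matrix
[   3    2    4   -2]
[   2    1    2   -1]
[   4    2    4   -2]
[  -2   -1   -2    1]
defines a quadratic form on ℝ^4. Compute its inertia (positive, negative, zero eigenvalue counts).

step 0: pivot 3 → sign +
step 1: pivot -1/3 → sign −
step 2: row/col 2 already zero → sign 0
step 3: row/col 3 already zero → sign 0
signature = (1, 1, 2)

Answer: (1, 1, 2)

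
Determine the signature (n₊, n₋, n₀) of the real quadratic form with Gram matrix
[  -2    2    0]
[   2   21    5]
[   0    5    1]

Answer: (1, 2, 0)

Derivation:
step 0: pivot -2 → sign −
step 1: pivot 23 → sign +
step 2: pivot -2/23 → sign −
signature = (1, 2, 0)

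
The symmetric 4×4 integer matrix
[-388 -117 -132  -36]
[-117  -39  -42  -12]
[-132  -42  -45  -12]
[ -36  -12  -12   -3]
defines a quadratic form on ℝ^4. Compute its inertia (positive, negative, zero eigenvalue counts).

step 0: pivot -388 → sign −
step 1: pivot -1443/388 → sign −
step 2: pivot 579/481 → sign +
step 3: pivot -3/193 → sign −
signature = (1, 3, 0)

Answer: (1, 3, 0)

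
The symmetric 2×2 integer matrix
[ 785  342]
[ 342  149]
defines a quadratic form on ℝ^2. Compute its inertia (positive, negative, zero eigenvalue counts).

Answer: (2, 0, 0)

Derivation:
step 0: pivot 785 → sign +
step 1: pivot 1/785 → sign +
signature = (2, 0, 0)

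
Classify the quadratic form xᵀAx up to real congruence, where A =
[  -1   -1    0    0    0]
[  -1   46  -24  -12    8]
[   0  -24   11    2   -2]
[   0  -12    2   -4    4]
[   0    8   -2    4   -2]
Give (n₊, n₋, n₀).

step 0: pivot -1 → sign −
step 1: pivot 47 → sign +
step 2: pivot -59/47 → sign −
step 3: pivot 384/59 → sign +
step 4: row/col 4 already zero → sign 0
signature = (2, 2, 1)

Answer: (2, 2, 1)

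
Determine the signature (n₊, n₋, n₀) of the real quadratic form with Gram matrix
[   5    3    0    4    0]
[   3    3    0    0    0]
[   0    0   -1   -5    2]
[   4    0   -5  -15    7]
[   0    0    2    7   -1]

step 0: pivot 5 → sign +
step 1: pivot 6/5 → sign +
step 2: pivot -1 → sign −
step 3: pivot 2 → sign +
step 4: pivot -3/2 → sign −
signature = (3, 2, 0)

Answer: (3, 2, 0)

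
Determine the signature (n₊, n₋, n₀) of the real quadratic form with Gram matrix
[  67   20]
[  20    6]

Answer: (2, 0, 0)

Derivation:
step 0: pivot 67 → sign +
step 1: pivot 2/67 → sign +
signature = (2, 0, 0)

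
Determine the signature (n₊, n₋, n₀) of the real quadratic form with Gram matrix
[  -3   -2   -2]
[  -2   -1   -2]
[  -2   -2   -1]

step 0: pivot -3 → sign −
step 1: pivot 1/3 → sign +
step 2: pivot -1 → sign −
signature = (1, 2, 0)

Answer: (1, 2, 0)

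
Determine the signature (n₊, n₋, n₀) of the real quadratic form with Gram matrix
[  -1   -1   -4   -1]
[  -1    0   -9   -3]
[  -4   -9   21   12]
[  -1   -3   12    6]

Answer: (2, 1, 1)

Derivation:
step 0: pivot -1 → sign −
step 1: pivot 1 → sign +
step 2: pivot 12 → sign +
step 3: row/col 3 already zero → sign 0
signature = (2, 1, 1)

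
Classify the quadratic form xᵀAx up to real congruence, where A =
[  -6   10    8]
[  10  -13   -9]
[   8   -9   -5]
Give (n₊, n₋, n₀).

step 0: pivot -6 → sign −
step 1: pivot 11/3 → sign +
step 2: pivot 6/11 → sign +
signature = (2, 1, 0)

Answer: (2, 1, 0)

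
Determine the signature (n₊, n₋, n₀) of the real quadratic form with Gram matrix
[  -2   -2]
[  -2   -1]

Answer: (1, 1, 0)

Derivation:
step 0: pivot -2 → sign −
step 1: pivot 1 → sign +
signature = (1, 1, 0)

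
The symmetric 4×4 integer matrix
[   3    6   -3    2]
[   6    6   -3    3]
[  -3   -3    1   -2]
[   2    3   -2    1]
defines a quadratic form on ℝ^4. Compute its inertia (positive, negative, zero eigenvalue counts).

step 0: pivot 3 → sign +
step 1: pivot -6 → sign −
step 2: pivot -1/2 → sign −
step 3: pivot 1/3 → sign +
signature = (2, 2, 0)

Answer: (2, 2, 0)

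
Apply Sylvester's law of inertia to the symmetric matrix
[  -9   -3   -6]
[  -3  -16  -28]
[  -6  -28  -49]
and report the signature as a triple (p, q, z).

Answer: (1, 2, 0)

Derivation:
step 0: pivot -9 → sign −
step 1: pivot -15 → sign −
step 2: pivot 1/15 → sign +
signature = (1, 2, 0)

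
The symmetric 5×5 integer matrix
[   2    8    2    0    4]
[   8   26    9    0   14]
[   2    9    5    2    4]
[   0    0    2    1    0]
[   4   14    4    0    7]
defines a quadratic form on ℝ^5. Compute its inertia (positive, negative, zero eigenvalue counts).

step 0: pivot 2 → sign +
step 1: pivot -6 → sign −
step 2: pivot 19/6 → sign +
step 3: pivot -5/19 → sign −
step 4: pivot -1/5 → sign −
signature = (2, 3, 0)

Answer: (2, 3, 0)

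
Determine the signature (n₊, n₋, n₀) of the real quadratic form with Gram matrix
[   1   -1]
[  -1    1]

step 0: pivot 1 → sign +
step 1: row/col 1 already zero → sign 0
signature = (1, 0, 1)

Answer: (1, 0, 1)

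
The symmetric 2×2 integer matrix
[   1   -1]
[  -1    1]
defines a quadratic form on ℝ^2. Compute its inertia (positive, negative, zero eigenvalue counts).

Answer: (1, 0, 1)

Derivation:
step 0: pivot 1 → sign +
step 1: row/col 1 already zero → sign 0
signature = (1, 0, 1)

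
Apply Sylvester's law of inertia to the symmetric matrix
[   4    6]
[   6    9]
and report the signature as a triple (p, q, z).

step 0: pivot 4 → sign +
step 1: row/col 1 already zero → sign 0
signature = (1, 0, 1)

Answer: (1, 0, 1)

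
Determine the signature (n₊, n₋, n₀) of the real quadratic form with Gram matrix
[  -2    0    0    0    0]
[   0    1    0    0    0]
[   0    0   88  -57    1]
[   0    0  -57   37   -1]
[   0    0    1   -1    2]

step 0: pivot -2 → sign −
step 1: pivot 1 → sign +
step 2: pivot 88 → sign +
step 3: pivot 7/88 → sign +
step 4: pivot 3/7 → sign +
signature = (4, 1, 0)

Answer: (4, 1, 0)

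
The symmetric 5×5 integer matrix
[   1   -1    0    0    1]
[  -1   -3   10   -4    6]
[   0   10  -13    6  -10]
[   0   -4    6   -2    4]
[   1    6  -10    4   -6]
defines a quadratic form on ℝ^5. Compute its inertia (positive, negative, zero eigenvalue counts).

Answer: (4, 1, 0)

Derivation:
step 0: pivot 1 → sign +
step 1: pivot -4 → sign −
step 2: pivot 12 → sign +
step 3: pivot 2/3 → sign +
step 4: pivot 3/16 → sign +
signature = (4, 1, 0)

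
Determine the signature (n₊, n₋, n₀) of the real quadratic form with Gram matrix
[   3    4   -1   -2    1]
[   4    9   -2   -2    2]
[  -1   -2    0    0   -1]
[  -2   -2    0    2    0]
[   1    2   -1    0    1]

Answer: (3, 1, 1)

Derivation:
step 0: pivot 3 → sign +
step 1: pivot 11/3 → sign +
step 2: pivot -5/11 → sign −
step 3: pivot 6/5 → sign +
step 4: row/col 4 already zero → sign 0
signature = (3, 1, 1)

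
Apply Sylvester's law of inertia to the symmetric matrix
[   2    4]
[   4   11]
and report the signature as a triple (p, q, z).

step 0: pivot 2 → sign +
step 1: pivot 3 → sign +
signature = (2, 0, 0)

Answer: (2, 0, 0)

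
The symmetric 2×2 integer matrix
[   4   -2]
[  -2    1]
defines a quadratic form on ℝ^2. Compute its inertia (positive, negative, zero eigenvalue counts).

step 0: pivot 4 → sign +
step 1: row/col 1 already zero → sign 0
signature = (1, 0, 1)

Answer: (1, 0, 1)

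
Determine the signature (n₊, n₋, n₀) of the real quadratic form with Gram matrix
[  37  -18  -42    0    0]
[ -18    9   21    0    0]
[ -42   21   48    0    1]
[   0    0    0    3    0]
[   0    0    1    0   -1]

Answer: (3, 1, 1)

Derivation:
step 0: pivot 37 → sign +
step 1: pivot 9/37 → sign +
step 2: pivot -1 → sign −
step 3: pivot 3 → sign +
step 4: row/col 4 already zero → sign 0
signature = (3, 1, 1)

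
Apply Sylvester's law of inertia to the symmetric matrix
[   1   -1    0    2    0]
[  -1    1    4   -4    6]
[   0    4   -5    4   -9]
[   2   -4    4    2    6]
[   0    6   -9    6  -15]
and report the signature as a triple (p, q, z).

Answer: (3, 1, 1)

Derivation:
step 0: pivot 1 → sign +
step 1: pivot -5 → sign −
step 2: pivot 16/5 → sign +
step 3: pivot 3/4 → sign +
step 4: row/col 4 already zero → sign 0
signature = (3, 1, 1)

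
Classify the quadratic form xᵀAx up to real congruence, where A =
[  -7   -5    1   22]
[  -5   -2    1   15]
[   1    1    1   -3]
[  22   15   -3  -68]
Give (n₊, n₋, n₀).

step 0: pivot -7 → sign −
step 1: pivot 11/7 → sign +
step 2: pivot 12/11 → sign +
step 3: pivot 3/4 → sign +
signature = (3, 1, 0)

Answer: (3, 1, 0)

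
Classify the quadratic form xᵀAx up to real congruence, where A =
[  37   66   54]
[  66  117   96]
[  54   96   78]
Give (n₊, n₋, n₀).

step 0: pivot 37 → sign +
step 1: pivot -27/37 → sign −
step 2: pivot -2/3 → sign −
signature = (1, 2, 0)

Answer: (1, 2, 0)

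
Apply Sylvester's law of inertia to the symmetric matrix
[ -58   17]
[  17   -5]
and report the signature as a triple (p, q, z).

Answer: (0, 2, 0)

Derivation:
step 0: pivot -58 → sign −
step 1: pivot -1/58 → sign −
signature = (0, 2, 0)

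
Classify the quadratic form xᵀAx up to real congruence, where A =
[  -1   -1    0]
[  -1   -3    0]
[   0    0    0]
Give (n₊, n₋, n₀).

Answer: (0, 2, 1)

Derivation:
step 0: pivot -1 → sign −
step 1: pivot -2 → sign −
step 2: row/col 2 already zero → sign 0
signature = (0, 2, 1)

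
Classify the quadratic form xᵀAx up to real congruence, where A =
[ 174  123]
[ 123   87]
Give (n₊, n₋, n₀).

step 0: pivot 174 → sign +
step 1: pivot 3/58 → sign +
signature = (2, 0, 0)

Answer: (2, 0, 0)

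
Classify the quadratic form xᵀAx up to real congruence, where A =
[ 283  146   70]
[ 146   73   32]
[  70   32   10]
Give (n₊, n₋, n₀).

Answer: (1, 2, 0)

Derivation:
step 0: pivot 283 → sign +
step 1: pivot -657/283 → sign −
step 2: pivot -2/73 → sign −
signature = (1, 2, 0)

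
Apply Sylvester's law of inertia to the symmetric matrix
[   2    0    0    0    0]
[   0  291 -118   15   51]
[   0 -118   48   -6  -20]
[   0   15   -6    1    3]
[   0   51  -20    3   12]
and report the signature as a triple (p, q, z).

Answer: (4, 0, 1)

Derivation:
step 0: pivot 2 → sign +
step 1: pivot 291 → sign +
step 2: pivot 44/291 → sign +
step 3: pivot 2/11 → sign +
step 4: row/col 4 already zero → sign 0
signature = (4, 0, 1)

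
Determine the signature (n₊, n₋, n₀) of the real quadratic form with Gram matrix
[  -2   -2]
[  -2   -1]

Answer: (1, 1, 0)

Derivation:
step 0: pivot -2 → sign −
step 1: pivot 1 → sign +
signature = (1, 1, 0)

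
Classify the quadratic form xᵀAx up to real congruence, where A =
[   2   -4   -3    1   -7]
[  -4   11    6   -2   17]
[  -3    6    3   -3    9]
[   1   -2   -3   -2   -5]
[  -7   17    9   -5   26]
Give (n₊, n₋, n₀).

step 0: pivot 2 → sign +
step 1: pivot 3 → sign +
step 2: pivot -3/2 → sign −
step 3: pivot -1 → sign −
step 4: row/col 4 already zero → sign 0
signature = (2, 2, 1)

Answer: (2, 2, 1)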